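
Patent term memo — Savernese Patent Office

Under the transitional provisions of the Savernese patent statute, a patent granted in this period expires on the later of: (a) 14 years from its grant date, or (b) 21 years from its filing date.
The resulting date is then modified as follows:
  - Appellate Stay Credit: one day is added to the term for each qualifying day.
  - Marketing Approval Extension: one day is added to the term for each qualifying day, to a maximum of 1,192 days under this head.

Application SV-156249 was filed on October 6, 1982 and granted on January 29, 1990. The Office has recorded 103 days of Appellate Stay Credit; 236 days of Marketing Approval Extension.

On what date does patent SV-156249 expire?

(a) grant + 14 years → 29 January 2004.
(b) filing + 21 years → 6 October 2003.
Later of the two: 29 January 2004.
Appellate Stay Credit: +103 days → 11 May 2004.
Marketing Approval Extension: 236 days (within the 1192-day cap) → +236 days → 2 January 2005.

January 2, 2005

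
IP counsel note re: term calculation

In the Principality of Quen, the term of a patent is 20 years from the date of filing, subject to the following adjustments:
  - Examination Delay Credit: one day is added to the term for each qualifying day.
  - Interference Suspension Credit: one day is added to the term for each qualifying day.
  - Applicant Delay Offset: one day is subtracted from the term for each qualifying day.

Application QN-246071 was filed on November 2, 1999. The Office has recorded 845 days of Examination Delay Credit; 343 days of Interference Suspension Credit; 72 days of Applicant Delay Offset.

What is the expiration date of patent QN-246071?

Base term: filing date + 20 years → 2 November 2019.
Examination Delay Credit: +845 days → 24 February 2022.
Interference Suspension Credit: +343 days → 2 February 2023.
Applicant Delay Offset: −72 days → 22 November 2022.

November 22, 2022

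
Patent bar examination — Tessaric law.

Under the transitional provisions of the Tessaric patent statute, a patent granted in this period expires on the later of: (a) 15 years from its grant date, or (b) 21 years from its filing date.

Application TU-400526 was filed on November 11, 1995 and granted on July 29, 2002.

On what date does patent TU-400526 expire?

(a) grant + 15 years → 29 July 2017.
(b) filing + 21 years → 11 November 2016.
Later of the two: 29 July 2017.

July 29, 2017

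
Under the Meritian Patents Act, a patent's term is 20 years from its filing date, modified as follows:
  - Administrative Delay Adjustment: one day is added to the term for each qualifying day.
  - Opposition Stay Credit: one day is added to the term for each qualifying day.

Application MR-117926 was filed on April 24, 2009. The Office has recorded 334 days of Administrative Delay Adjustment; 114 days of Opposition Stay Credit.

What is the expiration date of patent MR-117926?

Base term: filing date + 20 years → 24 April 2029.
Administrative Delay Adjustment: +334 days → 24 March 2030.
Opposition Stay Credit: +114 days → 16 July 2030.

2030-07-16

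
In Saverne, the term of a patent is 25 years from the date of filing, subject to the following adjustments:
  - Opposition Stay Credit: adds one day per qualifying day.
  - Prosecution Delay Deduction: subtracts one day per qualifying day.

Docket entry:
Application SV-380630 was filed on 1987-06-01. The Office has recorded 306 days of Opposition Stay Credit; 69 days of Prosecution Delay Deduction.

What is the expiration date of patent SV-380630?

Base term: filing date + 25 years → 1 June 2012.
Opposition Stay Credit: +306 days → 3 April 2013.
Prosecution Delay Deduction: −69 days → 24 January 2013.

January 24, 2013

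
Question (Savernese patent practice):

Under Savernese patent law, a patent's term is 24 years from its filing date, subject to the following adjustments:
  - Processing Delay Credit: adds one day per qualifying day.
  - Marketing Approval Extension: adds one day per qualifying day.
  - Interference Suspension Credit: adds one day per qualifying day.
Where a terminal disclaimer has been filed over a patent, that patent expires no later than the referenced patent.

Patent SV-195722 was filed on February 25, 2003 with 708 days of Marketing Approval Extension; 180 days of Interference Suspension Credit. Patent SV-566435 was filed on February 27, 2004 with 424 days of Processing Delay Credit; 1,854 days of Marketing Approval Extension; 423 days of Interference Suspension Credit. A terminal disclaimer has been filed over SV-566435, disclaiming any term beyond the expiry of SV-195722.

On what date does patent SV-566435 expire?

2029-08-01

Natural term of SV-566435:
  Base: filing + 24 years → 27 February 2028.
  Processing Delay Credit: +424 days → 26 April 2029.
  Marketing Approval Extension: +1854 days → 24 May 2034.
  Interference Suspension Credit: +423 days → 21 July 2035.
Expiry of referenced patent SV-195722:
  Base: filing + 24 years → 25 February 2027.
  Marketing Approval Extension: +708 days → 2 February 2029.
  Interference Suspension Credit: +180 days → 1 August 2029.
Terminal disclaimer: SV-566435 expires on the earlier of 21 July 2035 and 1 August 2029.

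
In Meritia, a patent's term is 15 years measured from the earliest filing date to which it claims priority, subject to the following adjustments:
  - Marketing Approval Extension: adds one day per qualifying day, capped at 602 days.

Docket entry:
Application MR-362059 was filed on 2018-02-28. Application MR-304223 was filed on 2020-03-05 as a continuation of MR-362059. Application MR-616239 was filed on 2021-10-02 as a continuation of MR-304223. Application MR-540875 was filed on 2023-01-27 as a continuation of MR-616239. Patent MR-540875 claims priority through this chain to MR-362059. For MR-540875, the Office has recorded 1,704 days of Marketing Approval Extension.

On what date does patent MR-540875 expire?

2034-10-23

Earliest priority filing: 28 February 2018.
Base term: 28 February 2018 + 15 years → 28 February 2033.
Marketing Approval Extension: 1704 days claimed exceeds the 602-day cap, so +602 days → 23 October 2034.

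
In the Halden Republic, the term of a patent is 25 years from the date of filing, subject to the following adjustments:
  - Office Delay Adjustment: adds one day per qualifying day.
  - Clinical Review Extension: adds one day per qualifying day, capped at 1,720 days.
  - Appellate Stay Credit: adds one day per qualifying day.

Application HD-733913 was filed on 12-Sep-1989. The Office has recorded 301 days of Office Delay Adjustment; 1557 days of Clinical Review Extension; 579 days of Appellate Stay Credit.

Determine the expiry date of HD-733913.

Base term: filing date + 25 years → 12 September 2014.
Office Delay Adjustment: +301 days → 10 July 2015.
Clinical Review Extension: 1557 days (within the 1720-day cap) → +1557 days → 14 October 2019.
Appellate Stay Credit: +579 days → 15 May 2021.

2021-05-15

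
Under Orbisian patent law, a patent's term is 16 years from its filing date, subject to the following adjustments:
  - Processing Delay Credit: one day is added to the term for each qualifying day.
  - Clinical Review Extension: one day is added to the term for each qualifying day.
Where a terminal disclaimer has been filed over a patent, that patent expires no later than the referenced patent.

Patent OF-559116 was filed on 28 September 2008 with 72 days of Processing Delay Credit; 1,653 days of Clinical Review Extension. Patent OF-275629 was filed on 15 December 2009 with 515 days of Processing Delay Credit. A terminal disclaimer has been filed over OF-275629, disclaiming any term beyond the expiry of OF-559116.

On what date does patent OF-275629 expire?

2027-05-14

Natural term of OF-275629:
  Base: filing + 16 years → 15 December 2025.
  Processing Delay Credit: +515 days → 14 May 2027.
Expiry of referenced patent OF-559116:
  Base: filing + 16 years → 28 September 2024.
  Processing Delay Credit: +72 days → 9 December 2024.
  Clinical Review Extension: +1653 days → 19 June 2029.
Terminal disclaimer: OF-275629 expires on the earlier of 14 May 2027 and 19 June 2029.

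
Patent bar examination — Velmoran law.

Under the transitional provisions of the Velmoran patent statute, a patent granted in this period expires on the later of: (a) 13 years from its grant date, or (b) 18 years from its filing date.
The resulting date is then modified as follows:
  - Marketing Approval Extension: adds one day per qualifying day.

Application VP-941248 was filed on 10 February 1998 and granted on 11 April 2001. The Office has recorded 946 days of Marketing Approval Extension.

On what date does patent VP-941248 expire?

September 13, 2018

(a) grant + 13 years → 11 April 2014.
(b) filing + 18 years → 10 February 2016.
Later of the two: 10 February 2016.
Marketing Approval Extension: +946 days → 13 September 2018.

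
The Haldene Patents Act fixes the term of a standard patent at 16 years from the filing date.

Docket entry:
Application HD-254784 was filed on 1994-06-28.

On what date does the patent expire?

Filing date + 16 years → 28 June 2010.

2010-06-28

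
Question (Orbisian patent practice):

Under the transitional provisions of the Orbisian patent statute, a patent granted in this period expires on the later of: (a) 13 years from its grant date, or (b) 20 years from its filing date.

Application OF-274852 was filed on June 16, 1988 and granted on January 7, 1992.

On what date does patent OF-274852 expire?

2008-06-16

(a) grant + 13 years → 7 January 2005.
(b) filing + 20 years → 16 June 2008.
Later of the two: 16 June 2008.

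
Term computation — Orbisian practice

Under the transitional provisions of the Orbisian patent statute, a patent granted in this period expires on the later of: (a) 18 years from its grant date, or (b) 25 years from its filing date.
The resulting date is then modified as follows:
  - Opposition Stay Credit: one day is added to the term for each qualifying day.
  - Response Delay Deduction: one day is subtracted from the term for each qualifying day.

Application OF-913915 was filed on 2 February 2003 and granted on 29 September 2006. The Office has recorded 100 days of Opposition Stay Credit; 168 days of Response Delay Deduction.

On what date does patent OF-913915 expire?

(a) grant + 18 years → 29 September 2024.
(b) filing + 25 years → 2 February 2028.
Later of the two: 2 February 2028.
Opposition Stay Credit: +100 days → 12 May 2028.
Response Delay Deduction: −168 days → 26 November 2027.

2027-11-26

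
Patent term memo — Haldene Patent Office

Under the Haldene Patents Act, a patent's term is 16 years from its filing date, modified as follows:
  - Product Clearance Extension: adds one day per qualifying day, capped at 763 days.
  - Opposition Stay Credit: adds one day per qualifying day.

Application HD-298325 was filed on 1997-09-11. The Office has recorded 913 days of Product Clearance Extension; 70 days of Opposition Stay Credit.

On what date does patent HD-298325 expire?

December 23, 2015

Base term: filing date + 16 years → 11 September 2013.
Product Clearance Extension: 913 days claimed exceeds the 763-day cap, so +763 days → 14 October 2015.
Opposition Stay Credit: +70 days → 23 December 2015.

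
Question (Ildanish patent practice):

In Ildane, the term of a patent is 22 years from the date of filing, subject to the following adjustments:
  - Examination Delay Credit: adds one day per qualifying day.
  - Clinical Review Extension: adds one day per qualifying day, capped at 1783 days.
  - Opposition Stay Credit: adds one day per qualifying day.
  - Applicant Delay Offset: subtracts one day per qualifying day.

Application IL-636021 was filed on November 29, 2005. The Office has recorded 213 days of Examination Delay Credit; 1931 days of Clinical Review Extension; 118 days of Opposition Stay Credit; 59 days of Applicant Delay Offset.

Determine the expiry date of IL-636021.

Base term: filing date + 22 years → 29 November 2027.
Examination Delay Credit: +213 days → 29 June 2028.
Clinical Review Extension: 1931 days claimed exceeds the 1783-day cap, so +1783 days → 17 May 2033.
Opposition Stay Credit: +118 days → 12 September 2033.
Applicant Delay Offset: −59 days → 15 July 2033.

2033-07-15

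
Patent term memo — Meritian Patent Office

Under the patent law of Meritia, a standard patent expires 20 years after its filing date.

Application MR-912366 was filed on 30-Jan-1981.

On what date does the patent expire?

Filing date + 20 years → 30 January 2001.

January 30, 2001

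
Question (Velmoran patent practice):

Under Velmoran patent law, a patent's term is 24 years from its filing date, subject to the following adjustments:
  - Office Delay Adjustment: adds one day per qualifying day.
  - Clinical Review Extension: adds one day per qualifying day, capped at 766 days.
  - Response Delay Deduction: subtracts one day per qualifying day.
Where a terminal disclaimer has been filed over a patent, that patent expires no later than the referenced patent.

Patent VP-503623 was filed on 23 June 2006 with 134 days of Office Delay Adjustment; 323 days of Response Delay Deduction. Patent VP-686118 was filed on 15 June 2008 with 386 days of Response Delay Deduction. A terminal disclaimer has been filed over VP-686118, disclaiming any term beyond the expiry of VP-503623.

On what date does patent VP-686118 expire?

December 16, 2029

Natural term of VP-686118:
  Base: filing + 24 years → 15 June 2032.
  Response Delay Deduction: −386 days → 26 May 2031.
Expiry of referenced patent VP-503623:
  Base: filing + 24 years → 23 June 2030.
  Office Delay Adjustment: +134 days → 4 November 2030.
  Response Delay Deduction: −323 days → 16 December 2029.
Terminal disclaimer: VP-686118 expires on the earlier of 26 May 2031 and 16 December 2029.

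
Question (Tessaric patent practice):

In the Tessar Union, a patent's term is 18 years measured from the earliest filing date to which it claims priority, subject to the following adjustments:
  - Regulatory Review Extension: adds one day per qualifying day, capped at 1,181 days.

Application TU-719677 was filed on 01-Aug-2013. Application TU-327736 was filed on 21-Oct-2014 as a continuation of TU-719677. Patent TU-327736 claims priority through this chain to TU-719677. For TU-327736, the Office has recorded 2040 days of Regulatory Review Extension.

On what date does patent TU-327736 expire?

October 25, 2034

Earliest priority filing: 1 August 2013.
Base term: 1 August 2013 + 18 years → 1 August 2031.
Regulatory Review Extension: 2040 days claimed exceeds the 1181-day cap, so +1181 days → 25 October 2034.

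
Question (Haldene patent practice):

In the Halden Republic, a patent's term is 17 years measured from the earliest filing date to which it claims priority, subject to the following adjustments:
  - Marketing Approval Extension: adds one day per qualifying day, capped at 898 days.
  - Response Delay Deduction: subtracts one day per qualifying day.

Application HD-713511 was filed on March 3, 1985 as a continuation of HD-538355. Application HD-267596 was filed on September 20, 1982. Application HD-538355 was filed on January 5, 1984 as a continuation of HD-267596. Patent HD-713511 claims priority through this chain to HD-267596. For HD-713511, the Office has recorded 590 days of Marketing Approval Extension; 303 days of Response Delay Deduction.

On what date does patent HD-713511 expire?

July 3, 2000

Earliest priority filing: 20 September 1982.
Base term: 20 September 1982 + 17 years → 20 September 1999.
Marketing Approval Extension: 590 days (within the 898-day cap) → +590 days → 2 May 2001.
Response Delay Deduction: −303 days → 3 July 2000.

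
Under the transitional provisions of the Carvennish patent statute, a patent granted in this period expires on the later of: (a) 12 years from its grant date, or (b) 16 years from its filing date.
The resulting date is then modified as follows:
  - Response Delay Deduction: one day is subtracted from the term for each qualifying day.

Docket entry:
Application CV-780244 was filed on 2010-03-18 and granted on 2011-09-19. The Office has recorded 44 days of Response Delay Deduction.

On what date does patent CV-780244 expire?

February 2, 2026

(a) grant + 12 years → 19 September 2023.
(b) filing + 16 years → 18 March 2026.
Later of the two: 18 March 2026.
Response Delay Deduction: −44 days → 2 February 2026.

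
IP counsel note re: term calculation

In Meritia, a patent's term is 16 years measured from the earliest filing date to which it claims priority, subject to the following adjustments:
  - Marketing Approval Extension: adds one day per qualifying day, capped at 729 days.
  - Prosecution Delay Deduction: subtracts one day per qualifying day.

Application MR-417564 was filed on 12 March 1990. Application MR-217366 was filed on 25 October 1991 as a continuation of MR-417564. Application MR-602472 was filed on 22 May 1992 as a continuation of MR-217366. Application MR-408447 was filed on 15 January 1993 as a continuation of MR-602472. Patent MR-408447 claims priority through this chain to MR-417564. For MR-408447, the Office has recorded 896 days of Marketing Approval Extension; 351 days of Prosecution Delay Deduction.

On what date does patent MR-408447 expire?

Earliest priority filing: 12 March 1990.
Base term: 12 March 1990 + 16 years → 12 March 2006.
Marketing Approval Extension: 896 days claimed exceeds the 729-day cap, so +729 days → 10 March 2008.
Prosecution Delay Deduction: −351 days → 25 March 2007.

March 25, 2007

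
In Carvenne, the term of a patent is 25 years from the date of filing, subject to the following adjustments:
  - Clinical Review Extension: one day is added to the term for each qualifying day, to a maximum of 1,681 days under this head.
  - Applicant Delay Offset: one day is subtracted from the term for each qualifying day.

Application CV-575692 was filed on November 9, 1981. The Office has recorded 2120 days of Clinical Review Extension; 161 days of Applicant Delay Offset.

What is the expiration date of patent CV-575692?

Base term: filing date + 25 years → 9 November 2006.
Clinical Review Extension: 2120 days claimed exceeds the 1681-day cap, so +1681 days → 17 June 2011.
Applicant Delay Offset: −161 days → 7 January 2011.

January 7, 2011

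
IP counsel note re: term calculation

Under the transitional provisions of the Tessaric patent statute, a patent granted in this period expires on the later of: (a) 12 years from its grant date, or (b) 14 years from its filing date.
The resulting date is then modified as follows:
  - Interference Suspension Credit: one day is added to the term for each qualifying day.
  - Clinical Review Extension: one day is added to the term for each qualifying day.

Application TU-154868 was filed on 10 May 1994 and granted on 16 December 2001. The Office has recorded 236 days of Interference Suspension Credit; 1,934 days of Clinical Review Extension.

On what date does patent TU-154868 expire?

(a) grant + 12 years → 16 December 2013.
(b) filing + 14 years → 10 May 2008.
Later of the two: 16 December 2013.
Interference Suspension Credit: +236 days → 9 August 2014.
Clinical Review Extension: +1934 days → 25 November 2019.

November 25, 2019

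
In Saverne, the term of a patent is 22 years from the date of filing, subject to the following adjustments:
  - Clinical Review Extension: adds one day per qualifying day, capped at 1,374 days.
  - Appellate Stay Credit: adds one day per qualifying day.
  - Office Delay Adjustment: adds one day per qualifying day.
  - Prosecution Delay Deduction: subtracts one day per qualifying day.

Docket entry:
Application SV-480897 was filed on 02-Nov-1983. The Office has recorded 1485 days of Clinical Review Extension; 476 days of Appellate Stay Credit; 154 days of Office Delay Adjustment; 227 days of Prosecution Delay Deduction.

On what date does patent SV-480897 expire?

Base term: filing date + 22 years → 2 November 2005.
Clinical Review Extension: 1485 days claimed exceeds the 1374-day cap, so +1374 days → 7 August 2009.
Appellate Stay Credit: +476 days → 26 November 2010.
Office Delay Adjustment: +154 days → 29 April 2011.
Prosecution Delay Deduction: −227 days → 14 September 2010.

September 14, 2010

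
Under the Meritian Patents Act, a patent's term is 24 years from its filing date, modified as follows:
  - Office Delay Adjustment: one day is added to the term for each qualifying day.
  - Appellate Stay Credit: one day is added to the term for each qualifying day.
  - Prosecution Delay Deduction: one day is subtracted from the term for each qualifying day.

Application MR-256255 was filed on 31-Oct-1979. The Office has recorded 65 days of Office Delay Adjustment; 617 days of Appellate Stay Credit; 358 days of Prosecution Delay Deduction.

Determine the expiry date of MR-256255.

September 19, 2004

Base term: filing date + 24 years → 31 October 2003.
Office Delay Adjustment: +65 days → 4 January 2004.
Appellate Stay Credit: +617 days → 12 September 2005.
Prosecution Delay Deduction: −358 days → 19 September 2004.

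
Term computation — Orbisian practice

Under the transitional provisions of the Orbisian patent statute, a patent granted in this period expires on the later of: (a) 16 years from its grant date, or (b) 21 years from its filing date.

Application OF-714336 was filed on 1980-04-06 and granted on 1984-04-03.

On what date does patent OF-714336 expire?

(a) grant + 16 years → 3 April 2000.
(b) filing + 21 years → 6 April 2001.
Later of the two: 6 April 2001.

April 6, 2001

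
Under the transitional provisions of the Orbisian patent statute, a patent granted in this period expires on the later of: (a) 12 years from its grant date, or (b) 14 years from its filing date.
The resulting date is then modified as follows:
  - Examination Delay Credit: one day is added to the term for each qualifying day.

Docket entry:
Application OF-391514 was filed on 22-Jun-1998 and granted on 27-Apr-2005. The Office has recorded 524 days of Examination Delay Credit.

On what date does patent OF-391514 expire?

October 3, 2018

(a) grant + 12 years → 27 April 2017.
(b) filing + 14 years → 22 June 2012.
Later of the two: 27 April 2017.
Examination Delay Credit: +524 days → 3 October 2018.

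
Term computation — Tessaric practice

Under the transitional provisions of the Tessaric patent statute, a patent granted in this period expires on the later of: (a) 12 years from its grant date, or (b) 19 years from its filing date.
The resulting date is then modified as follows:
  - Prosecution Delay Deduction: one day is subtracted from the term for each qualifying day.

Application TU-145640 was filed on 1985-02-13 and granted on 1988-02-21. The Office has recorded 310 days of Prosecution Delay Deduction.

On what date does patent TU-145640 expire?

(a) grant + 12 years → 21 February 2000.
(b) filing + 19 years → 13 February 2004.
Later of the two: 13 February 2004.
Prosecution Delay Deduction: −310 days → 9 April 2003.

2003-04-09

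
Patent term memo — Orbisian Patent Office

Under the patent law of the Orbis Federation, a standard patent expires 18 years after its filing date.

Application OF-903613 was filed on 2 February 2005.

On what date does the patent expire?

Filing date + 18 years → 2 February 2023.

February 2, 2023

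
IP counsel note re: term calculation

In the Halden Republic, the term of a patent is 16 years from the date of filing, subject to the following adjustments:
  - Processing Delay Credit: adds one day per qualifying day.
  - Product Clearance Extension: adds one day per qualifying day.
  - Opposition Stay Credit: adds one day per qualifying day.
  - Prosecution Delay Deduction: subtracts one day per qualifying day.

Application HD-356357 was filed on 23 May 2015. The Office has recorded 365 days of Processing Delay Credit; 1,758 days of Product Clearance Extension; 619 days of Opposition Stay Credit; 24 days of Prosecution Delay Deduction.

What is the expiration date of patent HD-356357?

October 31, 2038

Base term: filing date + 16 years → 23 May 2031.
Processing Delay Credit: +365 days → 22 May 2032.
Product Clearance Extension: +1758 days → 15 March 2037.
Opposition Stay Credit: +619 days → 24 November 2038.
Prosecution Delay Deduction: −24 days → 31 October 2038.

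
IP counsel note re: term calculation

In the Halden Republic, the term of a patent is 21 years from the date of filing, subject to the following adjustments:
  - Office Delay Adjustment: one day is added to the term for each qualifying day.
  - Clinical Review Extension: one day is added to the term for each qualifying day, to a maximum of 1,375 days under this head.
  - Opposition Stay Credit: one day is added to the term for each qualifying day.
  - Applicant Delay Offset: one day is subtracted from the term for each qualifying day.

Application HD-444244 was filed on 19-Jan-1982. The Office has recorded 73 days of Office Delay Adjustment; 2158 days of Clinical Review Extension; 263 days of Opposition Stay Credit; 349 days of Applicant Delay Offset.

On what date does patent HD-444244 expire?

Base term: filing date + 21 years → 19 January 2003.
Office Delay Adjustment: +73 days → 2 April 2003.
Clinical Review Extension: 2158 days claimed exceeds the 1375-day cap, so +1375 days → 6 January 2007.
Opposition Stay Credit: +263 days → 26 September 2007.
Applicant Delay Offset: −349 days → 12 October 2006.

October 12, 2006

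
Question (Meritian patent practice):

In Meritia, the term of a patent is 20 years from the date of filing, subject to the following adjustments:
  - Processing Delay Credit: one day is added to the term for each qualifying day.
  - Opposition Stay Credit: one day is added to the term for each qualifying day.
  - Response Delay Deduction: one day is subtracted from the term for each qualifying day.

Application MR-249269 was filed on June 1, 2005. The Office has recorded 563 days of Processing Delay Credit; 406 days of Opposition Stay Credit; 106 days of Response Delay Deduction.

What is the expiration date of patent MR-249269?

October 12, 2027

Base term: filing date + 20 years → 1 June 2025.
Processing Delay Credit: +563 days → 16 December 2026.
Opposition Stay Credit: +406 days → 26 January 2028.
Response Delay Deduction: −106 days → 12 October 2027.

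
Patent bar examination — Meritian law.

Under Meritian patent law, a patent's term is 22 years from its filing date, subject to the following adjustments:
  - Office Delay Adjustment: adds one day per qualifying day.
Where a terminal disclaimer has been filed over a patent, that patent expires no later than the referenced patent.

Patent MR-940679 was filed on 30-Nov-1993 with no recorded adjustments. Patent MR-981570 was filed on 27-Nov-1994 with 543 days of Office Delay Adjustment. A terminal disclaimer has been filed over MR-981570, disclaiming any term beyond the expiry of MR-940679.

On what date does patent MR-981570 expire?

Natural term of MR-981570:
  Base: filing + 22 years → 27 November 2016.
  Office Delay Adjustment: +543 days → 24 May 2018.
Expiry of referenced patent MR-940679:
  Base: filing + 22 years → 30 November 2015.
Terminal disclaimer: MR-981570 expires on the earlier of 24 May 2018 and 30 November 2015.

November 30, 2015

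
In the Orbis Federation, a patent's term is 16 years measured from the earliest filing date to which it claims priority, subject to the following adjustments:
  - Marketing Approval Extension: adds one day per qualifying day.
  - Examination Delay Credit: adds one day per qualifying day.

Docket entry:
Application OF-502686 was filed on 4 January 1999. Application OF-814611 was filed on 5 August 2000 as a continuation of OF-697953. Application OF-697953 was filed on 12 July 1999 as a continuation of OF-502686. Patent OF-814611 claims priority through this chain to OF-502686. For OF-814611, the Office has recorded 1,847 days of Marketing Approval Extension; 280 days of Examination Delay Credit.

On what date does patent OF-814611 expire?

Earliest priority filing: 4 January 1999.
Base term: 4 January 1999 + 16 years → 4 January 2015.
Marketing Approval Extension: +1847 days → 25 January 2020.
Examination Delay Credit: +280 days → 31 October 2020.

October 31, 2020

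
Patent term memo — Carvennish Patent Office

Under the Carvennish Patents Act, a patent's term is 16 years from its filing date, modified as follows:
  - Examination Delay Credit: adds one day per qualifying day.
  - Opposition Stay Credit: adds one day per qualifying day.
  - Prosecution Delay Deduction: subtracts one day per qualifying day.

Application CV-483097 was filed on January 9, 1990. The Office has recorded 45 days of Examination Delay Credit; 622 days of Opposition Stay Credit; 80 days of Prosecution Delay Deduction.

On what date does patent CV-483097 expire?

Base term: filing date + 16 years → 9 January 2006.
Examination Delay Credit: +45 days → 23 February 2006.
Opposition Stay Credit: +622 days → 7 November 2007.
Prosecution Delay Deduction: −80 days → 19 August 2007.

August 19, 2007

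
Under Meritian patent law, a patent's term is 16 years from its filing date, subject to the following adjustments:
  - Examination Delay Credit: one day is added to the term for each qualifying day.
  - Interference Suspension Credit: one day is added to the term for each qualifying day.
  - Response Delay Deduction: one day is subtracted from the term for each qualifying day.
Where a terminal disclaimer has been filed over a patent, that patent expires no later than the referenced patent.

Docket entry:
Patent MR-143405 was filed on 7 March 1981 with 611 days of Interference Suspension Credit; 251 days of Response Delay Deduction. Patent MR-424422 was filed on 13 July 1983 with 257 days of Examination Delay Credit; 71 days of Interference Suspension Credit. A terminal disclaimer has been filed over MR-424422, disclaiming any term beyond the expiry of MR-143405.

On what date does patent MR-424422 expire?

March 2, 1998

Natural term of MR-424422:
  Base: filing + 16 years → 13 July 1999.
  Examination Delay Credit: +257 days → 26 March 2000.
  Interference Suspension Credit: +71 days → 5 June 2000.
Expiry of referenced patent MR-143405:
  Base: filing + 16 years → 7 March 1997.
  Interference Suspension Credit: +611 days → 8 November 1998.
  Response Delay Deduction: −251 days → 2 March 1998.
Terminal disclaimer: MR-424422 expires on the earlier of 5 June 2000 and 2 March 1998.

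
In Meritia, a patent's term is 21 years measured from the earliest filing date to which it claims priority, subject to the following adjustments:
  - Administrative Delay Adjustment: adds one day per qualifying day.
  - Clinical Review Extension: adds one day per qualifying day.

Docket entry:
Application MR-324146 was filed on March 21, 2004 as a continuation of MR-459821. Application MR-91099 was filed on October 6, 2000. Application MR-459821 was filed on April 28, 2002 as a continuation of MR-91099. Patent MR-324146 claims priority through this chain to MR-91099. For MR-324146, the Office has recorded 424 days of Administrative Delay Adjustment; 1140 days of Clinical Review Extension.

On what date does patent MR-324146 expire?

2026-01-17

Earliest priority filing: 6 October 2000.
Base term: 6 October 2000 + 21 years → 6 October 2021.
Administrative Delay Adjustment: +424 days → 4 December 2022.
Clinical Review Extension: +1140 days → 17 January 2026.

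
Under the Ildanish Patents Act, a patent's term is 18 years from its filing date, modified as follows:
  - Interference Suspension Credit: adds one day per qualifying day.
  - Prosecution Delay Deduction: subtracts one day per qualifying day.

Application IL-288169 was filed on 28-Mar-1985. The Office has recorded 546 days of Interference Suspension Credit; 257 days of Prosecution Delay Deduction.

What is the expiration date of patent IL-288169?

Base term: filing date + 18 years → 28 March 2003.
Interference Suspension Credit: +546 days → 24 September 2004.
Prosecution Delay Deduction: −257 days → 11 January 2004.

January 11, 2004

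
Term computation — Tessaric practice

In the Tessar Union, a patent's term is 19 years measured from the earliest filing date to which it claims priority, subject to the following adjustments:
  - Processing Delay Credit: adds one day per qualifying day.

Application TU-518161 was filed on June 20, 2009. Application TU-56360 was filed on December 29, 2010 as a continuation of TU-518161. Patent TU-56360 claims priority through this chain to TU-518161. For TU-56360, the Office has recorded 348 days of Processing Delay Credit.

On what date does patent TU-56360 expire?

Earliest priority filing: 20 June 2009.
Base term: 20 June 2009 + 19 years → 20 June 2028.
Processing Delay Credit: +348 days → 3 June 2029.

June 3, 2029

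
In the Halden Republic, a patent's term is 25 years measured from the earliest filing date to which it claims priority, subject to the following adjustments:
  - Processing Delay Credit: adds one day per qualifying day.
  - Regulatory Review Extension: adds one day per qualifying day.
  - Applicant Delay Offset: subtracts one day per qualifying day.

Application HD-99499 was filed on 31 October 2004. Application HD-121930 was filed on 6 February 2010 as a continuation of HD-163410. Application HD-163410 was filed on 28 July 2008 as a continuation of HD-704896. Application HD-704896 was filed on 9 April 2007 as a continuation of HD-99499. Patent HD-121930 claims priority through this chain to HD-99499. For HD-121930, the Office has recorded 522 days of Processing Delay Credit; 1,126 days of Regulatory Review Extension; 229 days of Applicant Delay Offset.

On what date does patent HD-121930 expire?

Earliest priority filing: 31 October 2004.
Base term: 31 October 2004 + 25 years → 31 October 2029.
Processing Delay Credit: +522 days → 6 April 2031.
Regulatory Review Extension: +1126 days → 6 May 2034.
Applicant Delay Offset: −229 days → 19 September 2033.

September 19, 2033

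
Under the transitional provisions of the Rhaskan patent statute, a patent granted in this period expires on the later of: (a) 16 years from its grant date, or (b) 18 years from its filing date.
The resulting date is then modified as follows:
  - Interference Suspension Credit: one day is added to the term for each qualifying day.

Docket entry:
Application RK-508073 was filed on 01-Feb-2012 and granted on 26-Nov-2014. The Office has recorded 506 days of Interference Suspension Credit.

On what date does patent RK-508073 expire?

(a) grant + 16 years → 26 November 2030.
(b) filing + 18 years → 1 February 2030.
Later of the two: 26 November 2030.
Interference Suspension Credit: +506 days → 15 April 2032.

2032-04-15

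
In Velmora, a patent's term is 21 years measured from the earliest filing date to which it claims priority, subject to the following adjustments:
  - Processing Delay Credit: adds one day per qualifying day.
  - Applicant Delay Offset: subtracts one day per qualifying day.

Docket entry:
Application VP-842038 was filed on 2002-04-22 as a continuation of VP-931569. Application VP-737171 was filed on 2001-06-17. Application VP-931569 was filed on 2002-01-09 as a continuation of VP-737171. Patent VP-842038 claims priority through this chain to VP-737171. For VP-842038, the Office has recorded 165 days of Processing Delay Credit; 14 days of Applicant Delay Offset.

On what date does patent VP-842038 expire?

2022-11-15

Earliest priority filing: 17 June 2001.
Base term: 17 June 2001 + 21 years → 17 June 2022.
Processing Delay Credit: +165 days → 29 November 2022.
Applicant Delay Offset: −14 days → 15 November 2022.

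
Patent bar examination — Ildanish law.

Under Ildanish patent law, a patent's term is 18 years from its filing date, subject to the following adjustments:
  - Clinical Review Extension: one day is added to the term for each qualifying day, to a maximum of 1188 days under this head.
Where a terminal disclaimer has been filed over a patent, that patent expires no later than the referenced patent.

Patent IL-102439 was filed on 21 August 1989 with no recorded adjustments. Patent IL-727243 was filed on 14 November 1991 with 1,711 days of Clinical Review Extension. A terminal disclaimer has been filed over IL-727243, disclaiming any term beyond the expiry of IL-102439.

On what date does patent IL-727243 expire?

Natural term of IL-727243:
  Base: filing + 18 years → 14 November 2009.
  Clinical Review Extension: 1711 days claimed exceeds the 1188-day cap, so +1188 days → 14 February 2013.
Expiry of referenced patent IL-102439:
  Base: filing + 18 years → 21 August 2007.
Terminal disclaimer: IL-727243 expires on the earlier of 14 February 2013 and 21 August 2007.

August 21, 2007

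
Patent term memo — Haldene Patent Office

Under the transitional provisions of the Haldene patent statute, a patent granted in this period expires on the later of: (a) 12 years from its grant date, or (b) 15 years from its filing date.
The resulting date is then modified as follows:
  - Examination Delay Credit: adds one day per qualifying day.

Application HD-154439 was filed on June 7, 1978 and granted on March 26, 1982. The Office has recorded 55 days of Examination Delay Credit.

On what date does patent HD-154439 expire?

1994-05-20

(a) grant + 12 years → 26 March 1994.
(b) filing + 15 years → 7 June 1993.
Later of the two: 26 March 1994.
Examination Delay Credit: +55 days → 20 May 1994.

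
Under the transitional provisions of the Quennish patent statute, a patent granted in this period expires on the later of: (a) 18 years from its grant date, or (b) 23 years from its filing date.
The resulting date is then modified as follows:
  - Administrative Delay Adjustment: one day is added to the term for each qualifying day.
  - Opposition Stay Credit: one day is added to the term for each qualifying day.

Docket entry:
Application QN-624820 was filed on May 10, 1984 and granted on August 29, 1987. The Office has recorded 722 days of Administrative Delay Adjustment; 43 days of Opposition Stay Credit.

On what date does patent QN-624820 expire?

(a) grant + 18 years → 29 August 2005.
(b) filing + 23 years → 10 May 2007.
Later of the two: 10 May 2007.
Administrative Delay Adjustment: +722 days → 1 May 2009.
Opposition Stay Credit: +43 days → 13 June 2009.

June 13, 2009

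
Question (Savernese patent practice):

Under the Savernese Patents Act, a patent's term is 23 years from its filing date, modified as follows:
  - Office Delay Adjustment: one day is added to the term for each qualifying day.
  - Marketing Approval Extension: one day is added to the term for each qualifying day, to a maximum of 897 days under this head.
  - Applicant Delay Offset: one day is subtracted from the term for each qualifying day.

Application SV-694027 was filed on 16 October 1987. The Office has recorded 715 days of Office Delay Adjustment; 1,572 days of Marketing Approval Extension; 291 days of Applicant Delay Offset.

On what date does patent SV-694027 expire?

May 29, 2014

Base term: filing date + 23 years → 16 October 2010.
Office Delay Adjustment: +715 days → 30 September 2012.
Marketing Approval Extension: 1572 days claimed exceeds the 897-day cap, so +897 days → 16 March 2015.
Applicant Delay Offset: −291 days → 29 May 2014.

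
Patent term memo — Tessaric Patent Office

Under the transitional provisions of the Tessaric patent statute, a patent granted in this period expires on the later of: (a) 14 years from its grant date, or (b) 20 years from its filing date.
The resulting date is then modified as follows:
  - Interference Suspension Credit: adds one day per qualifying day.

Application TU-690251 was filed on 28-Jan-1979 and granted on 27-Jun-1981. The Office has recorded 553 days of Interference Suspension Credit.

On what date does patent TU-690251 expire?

August 3, 2000

(a) grant + 14 years → 27 June 1995.
(b) filing + 20 years → 28 January 1999.
Later of the two: 28 January 1999.
Interference Suspension Credit: +553 days → 3 August 2000.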